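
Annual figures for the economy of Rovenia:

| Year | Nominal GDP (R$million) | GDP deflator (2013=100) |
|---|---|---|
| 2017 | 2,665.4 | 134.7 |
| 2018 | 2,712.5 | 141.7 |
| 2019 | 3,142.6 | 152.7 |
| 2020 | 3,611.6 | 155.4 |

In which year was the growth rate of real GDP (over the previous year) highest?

2018: real = 2712.5/1.417 = 1914.26; growth vs 2017 (1978.77) = -3.26%.
2019: real = 3142.6/1.527 = 2058.02; growth vs 2018 (1914.26) = 7.51%.
2020: real = 3611.6/1.554 = 2324.07; growth vs 2019 (2058.02) = 12.93%.

2020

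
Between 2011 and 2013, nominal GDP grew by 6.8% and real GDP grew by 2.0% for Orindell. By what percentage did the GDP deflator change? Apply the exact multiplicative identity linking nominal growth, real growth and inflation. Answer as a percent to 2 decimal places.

(1 + g_nom) = (1 + g_real)(1 + π), so π = 1.0680 / 1.0200 − 1 = 0.04706.

4.71%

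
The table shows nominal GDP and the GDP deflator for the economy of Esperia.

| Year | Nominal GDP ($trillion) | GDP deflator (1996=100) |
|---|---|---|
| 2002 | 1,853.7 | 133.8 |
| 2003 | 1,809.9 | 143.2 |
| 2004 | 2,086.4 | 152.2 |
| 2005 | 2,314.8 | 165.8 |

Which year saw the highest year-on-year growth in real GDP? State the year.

2003: real = 1809.9/1.432 = 1263.90; growth vs 2002 (1385.43) = -8.77%.
2004: real = 2086.4/1.522 = 1370.83; growth vs 2003 (1263.90) = 8.46%.
2005: real = 2314.8/1.658 = 1396.14; growth vs 2004 (1370.83) = 1.85%.

2004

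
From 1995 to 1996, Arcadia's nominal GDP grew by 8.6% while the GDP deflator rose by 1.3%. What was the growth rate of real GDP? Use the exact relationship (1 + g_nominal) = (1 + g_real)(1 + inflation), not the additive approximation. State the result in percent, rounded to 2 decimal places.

(1 + g_nom) = (1 + g_real)(1 + π), so g_real = 1.0860 / 1.0130 − 1 = 0.07206.

7.21%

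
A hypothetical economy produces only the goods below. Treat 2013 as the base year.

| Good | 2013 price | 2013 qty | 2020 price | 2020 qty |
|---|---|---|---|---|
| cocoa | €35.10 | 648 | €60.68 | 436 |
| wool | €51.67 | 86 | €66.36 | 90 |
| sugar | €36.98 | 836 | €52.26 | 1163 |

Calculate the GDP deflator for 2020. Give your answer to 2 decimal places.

148.04

Nominal GDP 2020 = 60.68·436 + 66.36·90 + 52.26·1163 = 93207.26.
Real GDP 2020 (at 2013 prices) = 35.10·436 + 51.67·90 + 36.98·1163 = 62961.64.
Deflator = Nominal/Real × 100 = 93207.26/62961.64 × 100 = 148.038.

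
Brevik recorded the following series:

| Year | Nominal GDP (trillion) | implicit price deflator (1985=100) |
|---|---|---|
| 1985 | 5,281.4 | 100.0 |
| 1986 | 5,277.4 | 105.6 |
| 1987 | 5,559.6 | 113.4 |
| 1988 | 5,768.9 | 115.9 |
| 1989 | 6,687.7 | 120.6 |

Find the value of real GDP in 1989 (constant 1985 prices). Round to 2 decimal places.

Real GDP 1989 = 6687.7 / 1.206 = 5545.36.

5,545.36 trillion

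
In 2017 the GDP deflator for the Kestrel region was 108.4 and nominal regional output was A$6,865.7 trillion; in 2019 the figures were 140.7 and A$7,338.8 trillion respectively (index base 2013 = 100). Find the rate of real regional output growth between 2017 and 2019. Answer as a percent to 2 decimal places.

Real regional output 2017 = 6865.7 / 1.084 = 6333.67.
Real regional output 2019 = 7338.8 / 1.407 = 5215.92.
Real growth = 5215.92 / 6333.67 − 1 = -0.1765.

-17.65%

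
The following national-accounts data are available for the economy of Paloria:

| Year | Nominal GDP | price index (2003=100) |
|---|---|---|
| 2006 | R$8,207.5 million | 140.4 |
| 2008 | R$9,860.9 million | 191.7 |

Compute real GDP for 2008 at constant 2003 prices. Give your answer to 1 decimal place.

R$5,143.9 million

Real GDP = Nominal / (price index/100) = 9860.9 / 1.917 = 5143.92.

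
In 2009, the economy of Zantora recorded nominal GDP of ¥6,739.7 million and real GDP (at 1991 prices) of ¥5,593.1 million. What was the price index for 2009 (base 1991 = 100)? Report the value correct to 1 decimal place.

price index = (Nominal / Real) × 100 = 6739.7 / 5593.1 × 100 = 120.50.

120.5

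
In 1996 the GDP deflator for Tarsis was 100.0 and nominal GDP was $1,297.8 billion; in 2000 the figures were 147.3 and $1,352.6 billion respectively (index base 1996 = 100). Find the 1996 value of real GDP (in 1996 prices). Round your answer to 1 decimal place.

$1,297.8 billion

Real GDP = Nominal / (GDP deflator/100) = 1297.8 / 1.000 = 1297.80.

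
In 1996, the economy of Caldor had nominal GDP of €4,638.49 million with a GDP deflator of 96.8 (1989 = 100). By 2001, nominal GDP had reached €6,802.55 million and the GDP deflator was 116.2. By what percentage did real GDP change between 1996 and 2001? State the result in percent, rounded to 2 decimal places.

22.17%

Deflate each year: 1996 → 4638.49/0.968 = 4791.83; 2001 → 6802.55/1.162 = 5854.17.
So real GDP changed by 5854.17/4791.83 − 1 = 0.2217, i.e. 22.17%.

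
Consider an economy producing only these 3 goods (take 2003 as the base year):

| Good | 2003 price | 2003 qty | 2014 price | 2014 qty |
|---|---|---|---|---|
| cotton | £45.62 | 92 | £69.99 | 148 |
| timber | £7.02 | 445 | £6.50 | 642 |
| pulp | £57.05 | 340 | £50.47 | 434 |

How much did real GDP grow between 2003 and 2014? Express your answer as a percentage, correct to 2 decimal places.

Real GDP 2003 = Nominal GDP 2003 = 45.62·92 + 7.02·445 + 57.05·340 = 26717.94.
Real GDP 2014 (at 2003 prices) = 45.62·148 + 7.02·642 + 57.05·434 = 36018.30.
Real growth = 36018.30/26717.94 − 1 = 0.3481.

34.81%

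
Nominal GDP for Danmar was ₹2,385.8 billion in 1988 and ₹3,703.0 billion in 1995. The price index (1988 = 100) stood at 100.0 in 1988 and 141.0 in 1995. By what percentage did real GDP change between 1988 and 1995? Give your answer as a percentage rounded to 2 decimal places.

Deflate each year: 1988 → 2385.8/1.000 = 2385.80; 1995 → 3703.0/1.410 = 2626.24.
So real GDP changed by 2626.24/2385.80 − 1 = 0.1008, i.e. 10.08%.

10.08%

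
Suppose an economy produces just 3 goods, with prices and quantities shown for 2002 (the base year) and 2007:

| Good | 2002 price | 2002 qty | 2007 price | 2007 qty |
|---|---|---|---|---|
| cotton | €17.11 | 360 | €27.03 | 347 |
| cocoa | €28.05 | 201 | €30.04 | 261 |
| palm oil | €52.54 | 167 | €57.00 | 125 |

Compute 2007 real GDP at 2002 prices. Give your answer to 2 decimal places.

Real GDP 2007 = Σ (p_2002 × q_2007) = 17.11·347 + 28.05·261 + 52.54·125 = 19825.72.

€19825.72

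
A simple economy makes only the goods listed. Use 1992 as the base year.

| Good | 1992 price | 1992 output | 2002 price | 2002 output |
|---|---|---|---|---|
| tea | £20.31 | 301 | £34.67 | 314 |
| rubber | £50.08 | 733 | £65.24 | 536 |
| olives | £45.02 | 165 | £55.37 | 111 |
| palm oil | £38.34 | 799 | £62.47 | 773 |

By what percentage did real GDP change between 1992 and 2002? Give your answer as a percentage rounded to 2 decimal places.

Real GDP 1992 = Nominal GDP 1992 = 20.31·301 + 50.08·733 + 45.02·165 + 38.34·799 = 80883.91.
Real GDP 2002 (at 1992 prices) = 20.31·314 + 50.08·536 + 45.02·111 + 38.34·773 = 67854.26.
Real growth = 67854.26/80883.91 − 1 = -0.1611.

-16.11%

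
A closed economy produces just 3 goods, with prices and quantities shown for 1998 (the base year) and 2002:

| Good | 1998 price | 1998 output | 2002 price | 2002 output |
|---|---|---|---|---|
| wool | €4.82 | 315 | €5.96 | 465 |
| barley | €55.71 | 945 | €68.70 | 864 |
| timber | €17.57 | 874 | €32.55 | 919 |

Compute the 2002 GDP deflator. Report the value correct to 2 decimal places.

Nominal GDP 2002 = 5.96·465 + 68.70·864 + 32.55·919 = 92041.65.
Real GDP 2002 (at 1998 prices) = 4.82·465 + 55.71·864 + 17.57·919 = 66521.57.
Deflator = Nominal/Real × 100 = 92041.65/66521.57 × 100 = 138.364.

138.36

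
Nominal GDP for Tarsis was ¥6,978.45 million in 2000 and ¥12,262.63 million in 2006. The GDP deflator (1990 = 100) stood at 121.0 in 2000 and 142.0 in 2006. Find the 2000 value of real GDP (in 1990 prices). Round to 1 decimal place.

¥5,767.3 million

Real GDP = Nominal / (GDP deflator/100) = 6978.45 / 1.210 = 5767.31.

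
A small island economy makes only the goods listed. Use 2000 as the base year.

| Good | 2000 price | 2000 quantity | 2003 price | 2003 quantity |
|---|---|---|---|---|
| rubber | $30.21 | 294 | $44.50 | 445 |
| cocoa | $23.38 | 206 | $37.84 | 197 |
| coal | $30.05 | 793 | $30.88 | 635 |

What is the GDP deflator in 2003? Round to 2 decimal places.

126.22

Nominal GDP 2003 = 44.50·445 + 37.84·197 + 30.88·635 = 46865.78.
Real GDP 2003 (at 2000 prices) = 30.21·445 + 23.38·197 + 30.05·635 = 37131.06.
Deflator = Nominal/Real × 100 = 46865.78/37131.06 × 100 = 126.217.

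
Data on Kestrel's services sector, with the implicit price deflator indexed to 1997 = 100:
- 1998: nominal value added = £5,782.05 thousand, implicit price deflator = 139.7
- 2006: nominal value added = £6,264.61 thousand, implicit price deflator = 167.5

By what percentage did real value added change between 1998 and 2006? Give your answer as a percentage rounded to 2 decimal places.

Real value added 1998 = 5782.05 / 1.397 = 4138.90.
Real value added 2006 = 6264.61 / 1.675 = 3740.07.
Real growth = 3740.07 / 4138.90 − 1 = -0.0964.

-9.64%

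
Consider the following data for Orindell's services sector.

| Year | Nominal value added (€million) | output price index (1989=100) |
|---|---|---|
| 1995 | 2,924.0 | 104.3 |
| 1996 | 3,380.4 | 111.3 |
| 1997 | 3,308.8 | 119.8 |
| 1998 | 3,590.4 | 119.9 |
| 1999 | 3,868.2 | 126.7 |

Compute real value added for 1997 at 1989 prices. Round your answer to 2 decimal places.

€2,761.94 million

Real value added 1997 = 3308.8 / 1.198 = 2761.94.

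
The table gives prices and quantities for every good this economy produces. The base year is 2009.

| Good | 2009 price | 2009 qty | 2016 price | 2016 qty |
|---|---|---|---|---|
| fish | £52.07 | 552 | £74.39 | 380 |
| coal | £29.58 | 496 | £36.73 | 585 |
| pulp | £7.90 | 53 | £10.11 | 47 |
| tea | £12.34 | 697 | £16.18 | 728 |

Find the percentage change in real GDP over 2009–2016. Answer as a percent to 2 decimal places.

Real GDP 2009 = Nominal GDP 2009 = 52.07·552 + 29.58·496 + 7.90·53 + 12.34·697 = 52434.00.
Real GDP 2016 (at 2009 prices) = 52.07·380 + 29.58·585 + 7.90·47 + 12.34·728 = 46445.72.
Real growth = 46445.72/52434.00 − 1 = -0.1142.

-11.42%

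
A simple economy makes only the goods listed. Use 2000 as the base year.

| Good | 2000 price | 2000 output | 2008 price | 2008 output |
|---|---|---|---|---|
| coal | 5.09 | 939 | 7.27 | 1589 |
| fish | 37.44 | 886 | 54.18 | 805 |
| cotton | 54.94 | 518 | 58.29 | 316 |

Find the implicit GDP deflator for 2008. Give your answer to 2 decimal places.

132.38

Nominal GDP 2008 = 7.27·1589 + 54.18·805 + 58.29·316 = 73586.57.
Real GDP 2008 (at 2000 prices) = 5.09·1589 + 37.44·805 + 54.94·316 = 55588.25.
Deflator = Nominal/Real × 100 = 73586.57/55588.25 × 100 = 132.378.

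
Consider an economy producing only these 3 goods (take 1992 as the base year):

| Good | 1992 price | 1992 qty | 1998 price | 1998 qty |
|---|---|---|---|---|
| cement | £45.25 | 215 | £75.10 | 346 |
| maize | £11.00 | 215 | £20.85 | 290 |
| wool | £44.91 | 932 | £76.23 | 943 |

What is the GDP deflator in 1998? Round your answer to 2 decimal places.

Nominal GDP 1998 = 75.10·346 + 20.85·290 + 76.23·943 = 103915.99.
Real GDP 1998 (at 1992 prices) = 45.25·346 + 11.00·290 + 44.91·943 = 61196.63.
Deflator = Nominal/Real × 100 = 103915.99/61196.63 × 100 = 169.807.

169.81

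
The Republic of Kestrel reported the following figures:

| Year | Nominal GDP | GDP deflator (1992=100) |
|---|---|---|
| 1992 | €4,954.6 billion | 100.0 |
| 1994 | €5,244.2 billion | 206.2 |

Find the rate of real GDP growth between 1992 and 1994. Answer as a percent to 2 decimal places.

Real GDP 1992 = 4954.6 / 1.000 = 4954.60.
Real GDP 1994 = 5244.2 / 2.062 = 2543.26.
Real growth = 2543.26 / 4954.60 − 1 = -0.4867.

-48.67%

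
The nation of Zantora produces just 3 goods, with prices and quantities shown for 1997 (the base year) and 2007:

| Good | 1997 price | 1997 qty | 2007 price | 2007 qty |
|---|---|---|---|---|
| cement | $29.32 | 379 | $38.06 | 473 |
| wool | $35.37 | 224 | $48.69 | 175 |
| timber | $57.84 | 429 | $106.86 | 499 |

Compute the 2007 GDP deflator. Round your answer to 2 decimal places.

163.22

Nominal GDP 2007 = 38.06·473 + 48.69·175 + 106.86·499 = 79846.27.
Real GDP 2007 (at 1997 prices) = 29.32·473 + 35.37·175 + 57.84·499 = 48920.27.
Deflator = Nominal/Real × 100 = 79846.27/48920.27 × 100 = 163.217.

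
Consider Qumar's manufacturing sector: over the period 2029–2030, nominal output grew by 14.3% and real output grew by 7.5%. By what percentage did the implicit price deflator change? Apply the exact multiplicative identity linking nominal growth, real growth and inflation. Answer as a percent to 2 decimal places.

6.33%

(1 + g_nom) = (1 + g_real)(1 + π), so π = 1.1430 / 1.0750 − 1 = 0.06326.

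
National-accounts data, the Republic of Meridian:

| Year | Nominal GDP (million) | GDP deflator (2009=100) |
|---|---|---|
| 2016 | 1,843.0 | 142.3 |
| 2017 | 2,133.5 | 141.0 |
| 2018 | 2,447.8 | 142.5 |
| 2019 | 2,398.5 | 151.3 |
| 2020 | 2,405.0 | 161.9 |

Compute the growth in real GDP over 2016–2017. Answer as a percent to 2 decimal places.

16.83%

Real GDP 2016 = 1843.0/1.423 = 1295.15.
Real GDP 2017 = 2133.5/1.410 = 1513.12.
Change = 1513.12/1295.15 − 1 = 0.1683.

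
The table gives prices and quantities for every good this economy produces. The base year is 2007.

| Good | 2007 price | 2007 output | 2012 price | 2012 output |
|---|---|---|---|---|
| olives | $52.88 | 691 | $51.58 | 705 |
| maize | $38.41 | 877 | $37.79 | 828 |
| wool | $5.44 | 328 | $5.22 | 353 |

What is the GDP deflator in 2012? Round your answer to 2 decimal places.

Nominal GDP 2012 = 51.58·705 + 37.79·828 + 5.22·353 = 69496.68.
Real GDP 2012 (at 2007 prices) = 52.88·705 + 38.41·828 + 5.44·353 = 71004.20.
Deflator = Nominal/Real × 100 = 69496.68/71004.20 × 100 = 97.877.

97.88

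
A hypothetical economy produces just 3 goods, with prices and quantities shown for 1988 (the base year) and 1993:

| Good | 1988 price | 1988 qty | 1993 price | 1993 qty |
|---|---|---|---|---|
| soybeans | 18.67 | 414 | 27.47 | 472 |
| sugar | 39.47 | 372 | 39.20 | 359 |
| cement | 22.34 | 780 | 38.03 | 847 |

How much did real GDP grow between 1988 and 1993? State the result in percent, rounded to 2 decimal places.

Real GDP 1988 = Nominal GDP 1988 = 18.67·414 + 39.47·372 + 22.34·780 = 39837.42.
Real GDP 1993 (at 1988 prices) = 18.67·472 + 39.47·359 + 22.34·847 = 41903.95.
Real growth = 41903.95/39837.42 − 1 = 0.0519.

5.19%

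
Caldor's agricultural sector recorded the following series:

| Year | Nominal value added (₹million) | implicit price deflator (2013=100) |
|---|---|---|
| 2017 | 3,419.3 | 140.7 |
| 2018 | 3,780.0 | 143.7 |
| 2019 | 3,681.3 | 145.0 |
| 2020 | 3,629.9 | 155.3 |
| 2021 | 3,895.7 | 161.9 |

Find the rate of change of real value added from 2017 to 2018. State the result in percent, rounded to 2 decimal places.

Real value added 2017 = 3419.3/1.407 = 2430.21.
Real value added 2018 = 3780.0/1.437 = 2630.48.
Change = 2630.48/2430.21 − 1 = 0.0824.

8.24%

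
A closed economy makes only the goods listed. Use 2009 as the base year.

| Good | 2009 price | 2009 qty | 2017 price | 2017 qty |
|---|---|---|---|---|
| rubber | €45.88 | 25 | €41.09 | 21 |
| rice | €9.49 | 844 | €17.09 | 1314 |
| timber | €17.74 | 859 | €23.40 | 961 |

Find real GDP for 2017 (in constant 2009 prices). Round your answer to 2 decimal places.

€30481.48

Real GDP 2017 = Σ (p_2009 × q_2017) = 45.88·21 + 9.49·1314 + 17.74·961 = 30481.48.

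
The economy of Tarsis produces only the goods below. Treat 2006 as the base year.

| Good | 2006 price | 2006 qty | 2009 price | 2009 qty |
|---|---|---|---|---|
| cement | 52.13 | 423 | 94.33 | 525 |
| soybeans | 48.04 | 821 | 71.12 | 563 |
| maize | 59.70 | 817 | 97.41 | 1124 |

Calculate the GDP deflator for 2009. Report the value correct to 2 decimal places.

163.81

Nominal GDP 2009 = 94.33·525 + 71.12·563 + 97.41·1124 = 199052.65.
Real GDP 2009 (at 2006 prices) = 52.13·525 + 48.04·563 + 59.70·1124 = 121517.57.
Deflator = Nominal/Real × 100 = 199052.65/121517.57 × 100 = 163.806.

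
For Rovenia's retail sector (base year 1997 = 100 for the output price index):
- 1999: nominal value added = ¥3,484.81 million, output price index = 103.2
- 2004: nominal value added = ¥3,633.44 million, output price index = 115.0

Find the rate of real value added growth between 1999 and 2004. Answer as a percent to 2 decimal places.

-6.43%

Deflate each year: 1999 → 3484.81/1.032 = 3376.75; 2004 → 3633.44/1.150 = 3159.51.
So real value added changed by 3159.51/3376.75 − 1 = -0.0643, i.e. -6.43%.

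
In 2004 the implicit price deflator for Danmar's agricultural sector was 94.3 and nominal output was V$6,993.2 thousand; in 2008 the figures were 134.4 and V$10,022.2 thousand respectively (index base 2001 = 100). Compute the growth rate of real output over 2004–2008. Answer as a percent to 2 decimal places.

0.55%

Real output 2004 = 6993.2 / 0.943 = 7415.91.
Real output 2008 = 10022.2 / 1.344 = 7456.99.
Real growth = 7456.99 / 7415.91 − 1 = 0.0055.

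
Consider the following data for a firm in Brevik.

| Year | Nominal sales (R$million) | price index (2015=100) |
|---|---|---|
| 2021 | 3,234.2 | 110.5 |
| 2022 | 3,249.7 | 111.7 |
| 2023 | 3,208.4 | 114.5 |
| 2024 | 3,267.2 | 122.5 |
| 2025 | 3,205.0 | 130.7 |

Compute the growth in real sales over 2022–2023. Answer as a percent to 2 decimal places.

Real sales 2022 = 3249.7/1.117 = 2909.31.
Real sales 2023 = 3208.4/1.145 = 2802.10.
Change = 2802.10/2909.31 − 1 = -0.0369.

-3.69%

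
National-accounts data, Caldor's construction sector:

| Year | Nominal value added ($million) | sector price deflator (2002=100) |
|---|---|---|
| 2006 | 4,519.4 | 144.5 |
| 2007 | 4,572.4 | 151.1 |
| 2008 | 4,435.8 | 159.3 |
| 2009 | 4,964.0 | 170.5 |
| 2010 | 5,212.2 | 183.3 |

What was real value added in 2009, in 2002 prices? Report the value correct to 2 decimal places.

$2,911.44 million

Real value added 2009 = 4964.0 / 1.705 = 2911.44.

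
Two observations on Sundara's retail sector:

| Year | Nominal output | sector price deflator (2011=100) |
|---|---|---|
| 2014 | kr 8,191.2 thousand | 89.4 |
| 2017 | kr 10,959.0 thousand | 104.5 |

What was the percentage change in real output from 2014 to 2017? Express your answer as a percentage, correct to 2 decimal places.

Deflate each year: 2014 → 8191.2/0.894 = 9162.42; 2017 → 10959.0/1.045 = 10487.08.
So real output changed by 10487.08/9162.42 − 1 = 0.1446, i.e. 14.46%.

14.46%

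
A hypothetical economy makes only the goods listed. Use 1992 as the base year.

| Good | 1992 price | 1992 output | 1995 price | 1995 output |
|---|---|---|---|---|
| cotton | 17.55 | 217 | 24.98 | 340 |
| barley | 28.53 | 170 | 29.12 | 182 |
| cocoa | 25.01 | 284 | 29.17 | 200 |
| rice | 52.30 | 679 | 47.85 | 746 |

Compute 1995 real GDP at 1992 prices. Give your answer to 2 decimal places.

Real GDP 1995 = Σ (p_1992 × q_1995) = 17.55·340 + 28.53·182 + 25.01·200 + 52.30·746 = 55177.26.

55177.26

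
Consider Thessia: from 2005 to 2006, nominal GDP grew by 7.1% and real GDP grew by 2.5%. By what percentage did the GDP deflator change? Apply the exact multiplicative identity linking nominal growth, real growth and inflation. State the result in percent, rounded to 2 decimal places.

4.49%

(1 + g_nom) = (1 + g_real)(1 + π), so π = 1.0710 / 1.0250 − 1 = 0.04488.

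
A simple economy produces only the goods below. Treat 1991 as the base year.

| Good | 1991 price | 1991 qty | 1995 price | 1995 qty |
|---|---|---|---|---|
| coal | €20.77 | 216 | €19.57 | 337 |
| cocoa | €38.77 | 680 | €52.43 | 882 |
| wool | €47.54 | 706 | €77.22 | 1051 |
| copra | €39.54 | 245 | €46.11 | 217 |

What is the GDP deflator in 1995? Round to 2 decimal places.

Nominal GDP 1995 = 19.57·337 + 52.43·882 + 77.22·1051 + 46.11·217 = 144002.44.
Real GDP 1995 (at 1991 prices) = 20.77·337 + 38.77·882 + 47.54·1051 + 39.54·217 = 99739.35.
Deflator = Nominal/Real × 100 = 144002.44/99739.35 × 100 = 144.379.

144.38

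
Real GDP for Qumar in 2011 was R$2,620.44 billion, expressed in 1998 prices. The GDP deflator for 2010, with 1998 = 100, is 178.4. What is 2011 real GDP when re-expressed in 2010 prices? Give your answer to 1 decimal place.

R$4,674.9 billion

Real GDP in 2010 prices = Real GDP in 1998 prices × (P_2010/P_1998) = 2620.44 × 1.784 = 4674.86.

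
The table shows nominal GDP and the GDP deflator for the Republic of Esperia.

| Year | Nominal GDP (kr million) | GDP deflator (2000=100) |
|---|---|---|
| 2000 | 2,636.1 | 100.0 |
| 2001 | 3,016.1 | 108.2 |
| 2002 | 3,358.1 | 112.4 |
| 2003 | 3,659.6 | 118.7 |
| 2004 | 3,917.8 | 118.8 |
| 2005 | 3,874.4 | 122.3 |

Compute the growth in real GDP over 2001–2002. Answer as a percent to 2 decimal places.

Real GDP 2001 = 3016.1/1.082 = 2787.52.
Real GDP 2002 = 3358.1/1.124 = 2987.63.
Change = 2987.63/2787.52 − 1 = 0.0718.

7.18%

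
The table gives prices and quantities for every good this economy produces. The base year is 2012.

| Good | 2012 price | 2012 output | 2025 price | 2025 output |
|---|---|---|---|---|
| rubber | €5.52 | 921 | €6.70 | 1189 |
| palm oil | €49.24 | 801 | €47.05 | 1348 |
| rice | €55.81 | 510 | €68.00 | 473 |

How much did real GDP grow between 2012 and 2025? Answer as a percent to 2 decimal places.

36.10%

Real GDP 2012 = Nominal GDP 2012 = 5.52·921 + 49.24·801 + 55.81·510 = 72988.26.
Real GDP 2025 (at 2012 prices) = 5.52·1189 + 49.24·1348 + 55.81·473 = 99336.93.
Real growth = 99336.93/72988.26 − 1 = 0.3610.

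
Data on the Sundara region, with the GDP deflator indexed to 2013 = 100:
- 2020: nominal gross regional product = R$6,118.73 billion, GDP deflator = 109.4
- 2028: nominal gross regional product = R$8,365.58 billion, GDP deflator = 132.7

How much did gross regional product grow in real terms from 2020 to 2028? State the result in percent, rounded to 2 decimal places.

Deflate each year: 2020 → 6118.73/1.094 = 5592.99; 2028 → 8365.58/1.327 = 6304.13.
So real gross regional product changed by 6304.13/5592.99 − 1 = 0.1271, i.e. 12.71%.

12.71%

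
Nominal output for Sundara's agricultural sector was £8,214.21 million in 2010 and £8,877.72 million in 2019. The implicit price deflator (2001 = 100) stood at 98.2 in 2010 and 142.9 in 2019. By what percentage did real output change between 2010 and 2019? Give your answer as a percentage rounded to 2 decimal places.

-25.73%

Deflate each year: 2010 → 8214.21/0.982 = 8364.78; 2019 → 8877.72/1.429 = 6212.54.
So real output changed by 6212.54/8364.78 − 1 = -0.2573, i.e. -25.73%.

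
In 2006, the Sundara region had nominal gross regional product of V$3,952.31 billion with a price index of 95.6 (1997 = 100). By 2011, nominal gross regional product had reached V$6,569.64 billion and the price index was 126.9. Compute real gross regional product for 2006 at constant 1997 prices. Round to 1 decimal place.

Real gross regional product = Nominal / (price index/100) = 3952.31 / 0.956 = 4134.22.

V$4,134.2 billion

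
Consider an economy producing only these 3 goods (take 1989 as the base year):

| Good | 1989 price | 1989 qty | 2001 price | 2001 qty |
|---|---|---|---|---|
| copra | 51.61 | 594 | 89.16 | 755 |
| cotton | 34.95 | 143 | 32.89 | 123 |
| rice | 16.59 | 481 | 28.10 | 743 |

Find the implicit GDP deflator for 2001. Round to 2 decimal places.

Nominal GDP 2001 = 89.16·755 + 32.89·123 + 28.10·743 = 92239.57.
Real GDP 2001 (at 1989 prices) = 51.61·755 + 34.95·123 + 16.59·743 = 55590.77.
Deflator = Nominal/Real × 100 = 92239.57/55590.77 × 100 = 165.926.

165.93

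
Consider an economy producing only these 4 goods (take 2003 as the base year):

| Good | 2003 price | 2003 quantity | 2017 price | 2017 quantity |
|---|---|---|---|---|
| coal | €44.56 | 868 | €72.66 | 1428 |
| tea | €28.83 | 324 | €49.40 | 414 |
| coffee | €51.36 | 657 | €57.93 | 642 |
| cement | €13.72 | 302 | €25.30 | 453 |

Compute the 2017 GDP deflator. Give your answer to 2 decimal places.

150.63

Nominal GDP 2017 = 72.66·1428 + 49.40·414 + 57.93·642 + 25.30·453 = 172862.04.
Real GDP 2017 (at 2003 prices) = 44.56·1428 + 28.83·414 + 51.36·642 + 13.72·453 = 114755.58.
Deflator = Nominal/Real × 100 = 172862.04/114755.58 × 100 = 150.635.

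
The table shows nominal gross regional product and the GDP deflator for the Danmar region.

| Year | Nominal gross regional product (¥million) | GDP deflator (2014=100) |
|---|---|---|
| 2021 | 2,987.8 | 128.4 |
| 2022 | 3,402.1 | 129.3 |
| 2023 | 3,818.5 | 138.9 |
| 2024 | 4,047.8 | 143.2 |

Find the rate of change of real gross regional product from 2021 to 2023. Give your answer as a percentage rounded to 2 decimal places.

Real gross regional product 2021 = 2987.8/1.284 = 2326.95.
Real gross regional product 2023 = 3818.5/1.389 = 2749.10.
Change = 2749.10/2326.95 − 1 = 0.1814.

18.14%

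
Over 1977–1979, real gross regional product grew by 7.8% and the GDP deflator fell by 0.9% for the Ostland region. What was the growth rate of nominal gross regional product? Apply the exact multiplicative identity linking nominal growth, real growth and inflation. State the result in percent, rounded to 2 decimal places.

(1 + g_nom) = (1 + g_real)(1 + π) = 1.0780 × 0.9910 = 1.06830.

6.83%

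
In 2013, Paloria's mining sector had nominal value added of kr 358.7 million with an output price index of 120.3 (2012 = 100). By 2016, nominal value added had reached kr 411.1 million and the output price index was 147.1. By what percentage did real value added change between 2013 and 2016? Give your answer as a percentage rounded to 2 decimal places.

Deflate each year: 2013 → 358.7/1.203 = 298.17; 2016 → 411.1/1.471 = 279.47.
So real value added changed by 279.47/298.17 − 1 = -0.0627, i.e. -6.27%.

-6.27%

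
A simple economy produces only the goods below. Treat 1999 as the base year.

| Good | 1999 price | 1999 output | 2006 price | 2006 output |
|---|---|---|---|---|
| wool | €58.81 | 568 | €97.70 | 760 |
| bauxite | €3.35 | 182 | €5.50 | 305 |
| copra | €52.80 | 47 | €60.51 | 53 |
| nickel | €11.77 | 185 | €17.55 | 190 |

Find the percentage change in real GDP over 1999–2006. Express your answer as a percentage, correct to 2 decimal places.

Real GDP 1999 = Nominal GDP 1999 = 58.81·568 + 3.35·182 + 52.80·47 + 11.77·185 = 38672.83.
Real GDP 2006 (at 1999 prices) = 58.81·760 + 3.35·305 + 52.80·53 + 11.77·190 = 50752.05.
Real growth = 50752.05/38672.83 − 1 = 0.3123.

31.23%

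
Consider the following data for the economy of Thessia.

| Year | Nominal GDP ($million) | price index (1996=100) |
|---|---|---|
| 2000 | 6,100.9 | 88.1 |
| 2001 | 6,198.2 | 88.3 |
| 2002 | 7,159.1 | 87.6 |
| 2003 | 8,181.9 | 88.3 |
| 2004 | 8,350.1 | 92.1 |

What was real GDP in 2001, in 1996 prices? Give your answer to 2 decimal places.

$7,019.48 million

Real GDP 2001 = 6198.2 / 0.883 = 7019.48.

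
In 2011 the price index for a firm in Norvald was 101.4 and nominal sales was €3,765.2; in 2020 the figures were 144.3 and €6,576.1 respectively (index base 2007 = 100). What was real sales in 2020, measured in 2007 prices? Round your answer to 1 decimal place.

€4,557.2

Real sales = Nominal / (price index/100) = 6576.1 / 1.443 = 4557.24.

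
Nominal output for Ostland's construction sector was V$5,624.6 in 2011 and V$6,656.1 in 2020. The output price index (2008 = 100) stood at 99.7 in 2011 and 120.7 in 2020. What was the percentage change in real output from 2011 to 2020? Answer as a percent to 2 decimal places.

Deflate each year: 2011 → 5624.6/0.997 = 5641.52; 2020 → 6656.1/1.207 = 5514.58.
So real output changed by 5514.58/5641.52 − 1 = -0.0225, i.e. -2.25%.

-2.25%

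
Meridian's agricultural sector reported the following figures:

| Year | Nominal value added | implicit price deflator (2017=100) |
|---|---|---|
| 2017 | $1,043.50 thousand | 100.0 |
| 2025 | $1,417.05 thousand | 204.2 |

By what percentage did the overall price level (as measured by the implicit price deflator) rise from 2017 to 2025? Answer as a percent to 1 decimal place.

Price-level change = 204.2 / 100.0 − 1 = 1.0420.

104.2%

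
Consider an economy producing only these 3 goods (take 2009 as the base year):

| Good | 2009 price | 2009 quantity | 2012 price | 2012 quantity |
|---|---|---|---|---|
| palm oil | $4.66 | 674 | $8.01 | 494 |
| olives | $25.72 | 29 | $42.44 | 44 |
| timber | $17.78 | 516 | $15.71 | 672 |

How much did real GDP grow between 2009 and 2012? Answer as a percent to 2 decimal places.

17.77%

Real GDP 2009 = Nominal GDP 2009 = 4.66·674 + 25.72·29 + 17.78·516 = 13061.20.
Real GDP 2012 (at 2009 prices) = 4.66·494 + 25.72·44 + 17.78·672 = 15381.88.
Real growth = 15381.88/13061.20 − 1 = 0.1777.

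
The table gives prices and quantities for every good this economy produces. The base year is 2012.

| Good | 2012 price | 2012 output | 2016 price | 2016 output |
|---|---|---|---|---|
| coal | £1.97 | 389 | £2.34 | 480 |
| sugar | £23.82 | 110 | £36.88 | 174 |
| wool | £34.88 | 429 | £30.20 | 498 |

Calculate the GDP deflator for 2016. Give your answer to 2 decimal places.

Nominal GDP 2016 = 2.34·480 + 36.88·174 + 30.20·498 = 22579.92.
Real GDP 2016 (at 2012 prices) = 1.97·480 + 23.82·174 + 34.88·498 = 22460.52.
Deflator = Nominal/Real × 100 = 22579.92/22460.52 × 100 = 100.532.

100.53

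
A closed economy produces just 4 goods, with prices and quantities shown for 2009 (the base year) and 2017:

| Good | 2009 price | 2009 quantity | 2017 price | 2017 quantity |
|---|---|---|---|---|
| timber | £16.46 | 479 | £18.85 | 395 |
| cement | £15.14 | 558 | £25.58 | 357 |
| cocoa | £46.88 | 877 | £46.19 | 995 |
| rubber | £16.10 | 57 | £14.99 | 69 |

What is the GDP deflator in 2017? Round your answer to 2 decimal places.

106.55

Nominal GDP 2017 = 18.85·395 + 25.58·357 + 46.19·995 + 14.99·69 = 63571.17.
Real GDP 2017 (at 2009 prices) = 16.46·395 + 15.14·357 + 46.88·995 + 16.10·69 = 59663.18.
Deflator = Nominal/Real × 100 = 63571.17/59663.18 × 100 = 106.550.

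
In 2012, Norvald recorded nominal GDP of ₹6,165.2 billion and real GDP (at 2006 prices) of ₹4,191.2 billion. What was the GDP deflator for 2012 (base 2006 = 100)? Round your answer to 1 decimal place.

147.1

GDP deflator = (Nominal / Real) × 100 = 6165.2 / 4191.2 × 100 = 147.10.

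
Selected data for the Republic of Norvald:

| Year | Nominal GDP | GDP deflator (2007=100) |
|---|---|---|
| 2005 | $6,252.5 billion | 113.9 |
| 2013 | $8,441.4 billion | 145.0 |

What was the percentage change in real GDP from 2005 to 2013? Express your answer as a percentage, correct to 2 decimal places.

6.05%

Real GDP 2005 = 6252.5 / 1.139 = 5489.46.
Real GDP 2013 = 8441.4 / 1.450 = 5821.66.
Real growth = 5821.66 / 5489.46 − 1 = 0.0605.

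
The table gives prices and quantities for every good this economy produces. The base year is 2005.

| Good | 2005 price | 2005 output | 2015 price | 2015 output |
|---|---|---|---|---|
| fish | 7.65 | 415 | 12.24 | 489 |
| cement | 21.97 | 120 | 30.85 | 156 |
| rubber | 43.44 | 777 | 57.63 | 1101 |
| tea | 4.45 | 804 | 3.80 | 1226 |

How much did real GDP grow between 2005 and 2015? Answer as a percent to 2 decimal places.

40.12%

Real GDP 2005 = Nominal GDP 2005 = 7.65·415 + 21.97·120 + 43.44·777 + 4.45·804 = 43141.83.
Real GDP 2015 (at 2005 prices) = 7.65·489 + 21.97·156 + 43.44·1101 + 4.45·1226 = 60451.31.
Real growth = 60451.31/43141.83 − 1 = 0.4012.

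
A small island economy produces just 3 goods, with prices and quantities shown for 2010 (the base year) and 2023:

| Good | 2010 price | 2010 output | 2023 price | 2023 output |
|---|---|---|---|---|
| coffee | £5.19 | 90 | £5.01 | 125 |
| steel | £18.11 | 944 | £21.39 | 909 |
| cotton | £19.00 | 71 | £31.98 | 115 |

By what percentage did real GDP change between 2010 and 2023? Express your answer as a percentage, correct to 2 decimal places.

2.03%

Real GDP 2010 = Nominal GDP 2010 = 5.19·90 + 18.11·944 + 19.00·71 = 18911.94.
Real GDP 2023 (at 2010 prices) = 5.19·125 + 18.11·909 + 19.00·115 = 19295.74.
Real growth = 19295.74/18911.94 − 1 = 0.0203.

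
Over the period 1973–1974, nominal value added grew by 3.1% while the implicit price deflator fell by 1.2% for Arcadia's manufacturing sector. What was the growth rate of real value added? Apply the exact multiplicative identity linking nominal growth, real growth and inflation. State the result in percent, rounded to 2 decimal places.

4.35%

(1 + g_nom) = (1 + g_real)(1 + π), so g_real = 1.0310 / 0.9880 − 1 = 0.04352.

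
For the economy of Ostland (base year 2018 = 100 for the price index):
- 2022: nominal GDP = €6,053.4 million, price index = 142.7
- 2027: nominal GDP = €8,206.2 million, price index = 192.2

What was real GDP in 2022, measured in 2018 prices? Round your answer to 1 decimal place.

Real GDP = Nominal / (price index/100) = 6053.4 / 1.427 = 4242.05.

€4,242.0 million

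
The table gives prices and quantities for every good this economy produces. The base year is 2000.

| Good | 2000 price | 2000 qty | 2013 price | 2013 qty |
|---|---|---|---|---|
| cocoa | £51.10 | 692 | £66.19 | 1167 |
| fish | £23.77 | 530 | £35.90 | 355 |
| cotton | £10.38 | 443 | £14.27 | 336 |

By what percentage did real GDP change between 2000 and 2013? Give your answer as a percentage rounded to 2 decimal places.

Real GDP 2000 = Nominal GDP 2000 = 51.10·692 + 23.77·530 + 10.38·443 = 52557.64.
Real GDP 2013 (at 2000 prices) = 51.10·1167 + 23.77·355 + 10.38·336 = 71559.73.
Real growth = 71559.73/52557.64 − 1 = 0.3615.

36.15%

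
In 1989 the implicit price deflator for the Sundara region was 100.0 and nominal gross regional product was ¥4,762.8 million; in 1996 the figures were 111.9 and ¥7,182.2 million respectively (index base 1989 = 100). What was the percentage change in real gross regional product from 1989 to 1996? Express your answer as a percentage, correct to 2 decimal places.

Real gross regional product 1989 = 4762.8 / 1.000 = 4762.80.
Real gross regional product 1996 = 7182.2 / 1.119 = 6418.41.
Real growth = 6418.41 / 4762.80 − 1 = 0.3476.

34.76%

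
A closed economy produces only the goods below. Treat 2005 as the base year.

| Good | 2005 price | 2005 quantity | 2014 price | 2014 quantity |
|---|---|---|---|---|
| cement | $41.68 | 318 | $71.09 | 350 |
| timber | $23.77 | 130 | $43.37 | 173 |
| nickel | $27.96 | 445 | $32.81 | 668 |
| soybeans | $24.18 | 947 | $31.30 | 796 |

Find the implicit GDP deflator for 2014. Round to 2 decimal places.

139.90

Nominal GDP 2014 = 71.09·350 + 43.37·173 + 32.81·668 + 31.30·796 = 79216.39.
Real GDP 2014 (at 2005 prices) = 41.68·350 + 23.77·173 + 27.96·668 + 24.18·796 = 56624.77.
Deflator = Nominal/Real × 100 = 79216.39/56624.77 × 100 = 139.897.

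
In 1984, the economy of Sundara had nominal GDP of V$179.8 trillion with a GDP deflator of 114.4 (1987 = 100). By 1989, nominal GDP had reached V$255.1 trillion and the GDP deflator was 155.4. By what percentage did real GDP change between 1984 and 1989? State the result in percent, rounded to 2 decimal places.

4.45%

Deflate each year: 1984 → 179.8/1.144 = 157.17; 1989 → 255.1/1.554 = 164.16.
So real GDP changed by 164.16/157.17 − 1 = 0.0445, i.e. 4.45%.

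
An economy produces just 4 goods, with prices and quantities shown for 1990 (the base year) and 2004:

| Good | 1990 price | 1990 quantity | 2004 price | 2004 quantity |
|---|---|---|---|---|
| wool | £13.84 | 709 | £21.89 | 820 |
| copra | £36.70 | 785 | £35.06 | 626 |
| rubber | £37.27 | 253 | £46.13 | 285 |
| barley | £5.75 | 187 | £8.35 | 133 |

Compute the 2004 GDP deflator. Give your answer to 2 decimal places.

Nominal GDP 2004 = 21.89·820 + 35.06·626 + 46.13·285 + 8.35·133 = 54154.96.
Real GDP 2004 (at 1990 prices) = 13.84·820 + 36.70·626 + 37.27·285 + 5.75·133 = 45709.70.
Deflator = Nominal/Real × 100 = 54154.96/45709.70 × 100 = 118.476.

118.48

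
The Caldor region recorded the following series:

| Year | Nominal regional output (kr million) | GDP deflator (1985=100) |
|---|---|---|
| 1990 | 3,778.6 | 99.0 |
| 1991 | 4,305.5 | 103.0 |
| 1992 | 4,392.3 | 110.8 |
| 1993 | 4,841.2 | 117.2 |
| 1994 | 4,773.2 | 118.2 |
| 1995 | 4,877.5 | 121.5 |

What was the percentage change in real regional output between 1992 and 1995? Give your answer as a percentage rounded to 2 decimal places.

Real regional output 1992 = 4392.3/1.108 = 3964.17.
Real regional output 1995 = 4877.5/1.215 = 4014.40.
Change = 4014.40/3964.17 − 1 = 0.0127.

1.27%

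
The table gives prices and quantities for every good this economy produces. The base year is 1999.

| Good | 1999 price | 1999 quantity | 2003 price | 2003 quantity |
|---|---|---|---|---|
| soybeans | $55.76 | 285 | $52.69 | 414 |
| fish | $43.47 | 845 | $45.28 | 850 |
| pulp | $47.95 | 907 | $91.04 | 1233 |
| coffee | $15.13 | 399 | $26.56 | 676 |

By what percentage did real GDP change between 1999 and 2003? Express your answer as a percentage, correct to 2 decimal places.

26.66%

Real GDP 1999 = Nominal GDP 1999 = 55.76·285 + 43.47·845 + 47.95·907 + 15.13·399 = 102151.27.
Real GDP 2003 (at 1999 prices) = 55.76·414 + 43.47·850 + 47.95·1233 + 15.13·676 = 129384.37.
Real growth = 129384.37/102151.27 − 1 = 0.2666.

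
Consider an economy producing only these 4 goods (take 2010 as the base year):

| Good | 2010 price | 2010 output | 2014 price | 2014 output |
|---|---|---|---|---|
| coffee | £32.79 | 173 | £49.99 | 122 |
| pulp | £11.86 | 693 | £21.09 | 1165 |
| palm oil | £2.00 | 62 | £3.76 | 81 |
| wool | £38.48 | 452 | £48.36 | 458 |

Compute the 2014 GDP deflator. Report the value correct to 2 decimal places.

149.21

Nominal GDP 2014 = 49.99·122 + 21.09·1165 + 3.76·81 + 48.36·458 = 53122.07.
Real GDP 2014 (at 2010 prices) = 32.79·122 + 11.86·1165 + 2.00·81 + 38.48·458 = 35603.12.
Deflator = Nominal/Real × 100 = 53122.07/35603.12 × 100 = 149.206.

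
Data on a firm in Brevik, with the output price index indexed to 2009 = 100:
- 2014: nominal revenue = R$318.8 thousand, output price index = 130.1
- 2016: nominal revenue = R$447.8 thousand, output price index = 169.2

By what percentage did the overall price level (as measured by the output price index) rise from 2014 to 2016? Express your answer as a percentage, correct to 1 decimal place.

Price-level change = 169.2 / 130.1 − 1 = 0.3005.

30.1%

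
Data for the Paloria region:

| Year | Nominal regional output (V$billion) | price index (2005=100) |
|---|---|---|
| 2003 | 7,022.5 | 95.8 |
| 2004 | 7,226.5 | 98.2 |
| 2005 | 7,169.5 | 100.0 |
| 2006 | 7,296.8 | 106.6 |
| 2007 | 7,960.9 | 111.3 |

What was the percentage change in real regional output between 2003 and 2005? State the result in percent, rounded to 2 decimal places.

-2.19%

Real regional output 2003 = 7022.5/0.958 = 7330.38.
Real regional output 2005 = 7169.5/1.000 = 7169.50.
Change = 7169.50/7330.38 − 1 = -0.0219.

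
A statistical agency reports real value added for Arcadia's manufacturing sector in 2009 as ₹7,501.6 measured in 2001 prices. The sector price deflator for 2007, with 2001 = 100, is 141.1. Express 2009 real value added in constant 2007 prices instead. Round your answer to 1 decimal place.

₹10,584.8

Real value added in 2007 prices = Real value added in 2001 prices × (P_2007/P_2001) = 7501.6 × 1.411 = 10584.76.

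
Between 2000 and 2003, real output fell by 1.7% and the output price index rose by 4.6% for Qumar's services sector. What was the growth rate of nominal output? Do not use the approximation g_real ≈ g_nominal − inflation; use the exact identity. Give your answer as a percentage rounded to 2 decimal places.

2.82%

(1 + g_nom) = (1 + g_real)(1 + π) = 0.9830 × 1.0460 = 1.02822.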